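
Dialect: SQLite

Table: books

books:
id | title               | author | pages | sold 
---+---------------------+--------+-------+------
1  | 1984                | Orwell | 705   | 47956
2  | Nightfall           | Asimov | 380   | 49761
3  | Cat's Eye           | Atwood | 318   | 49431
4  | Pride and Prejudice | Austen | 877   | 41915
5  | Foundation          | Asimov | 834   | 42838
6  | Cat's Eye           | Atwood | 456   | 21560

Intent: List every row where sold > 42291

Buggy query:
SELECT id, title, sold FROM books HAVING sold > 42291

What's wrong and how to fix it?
Bug: HAVING filters the output of aggregation, but this query has no GROUP BY and no aggregate functions, so SQLite rejects it (HAVING clause on a non-aggregate query); the condition here is per row

Fix: Use WHERE for row-level filtering

Corrected query:
SELECT id, title, sold FROM books WHERE sold > 42291

Result:
id | title      | sold 
---+------------+------
1  | 1984       | 47956
2  | Nightfall  | 49761
3  | Cat's Eye  | 49431
5  | Foundation | 42838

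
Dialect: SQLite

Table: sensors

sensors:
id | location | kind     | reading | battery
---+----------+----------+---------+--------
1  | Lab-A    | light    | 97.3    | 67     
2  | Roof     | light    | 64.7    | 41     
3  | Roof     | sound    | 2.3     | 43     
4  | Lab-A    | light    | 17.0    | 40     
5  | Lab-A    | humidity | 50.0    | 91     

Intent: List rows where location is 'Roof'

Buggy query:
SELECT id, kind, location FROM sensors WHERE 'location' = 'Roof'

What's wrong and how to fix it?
Bug: 'location' in single quotes is a string literal, not the column; the comparison is literal-vs-literal and never true

Fix: Reference the column as location without single quotes

Corrected query:
SELECT id, kind, location FROM sensors WHERE location = 'Roof'

Result:
id | kind  | location
---+-------+---------
2  | light | Roof    
3  | sound | Roof    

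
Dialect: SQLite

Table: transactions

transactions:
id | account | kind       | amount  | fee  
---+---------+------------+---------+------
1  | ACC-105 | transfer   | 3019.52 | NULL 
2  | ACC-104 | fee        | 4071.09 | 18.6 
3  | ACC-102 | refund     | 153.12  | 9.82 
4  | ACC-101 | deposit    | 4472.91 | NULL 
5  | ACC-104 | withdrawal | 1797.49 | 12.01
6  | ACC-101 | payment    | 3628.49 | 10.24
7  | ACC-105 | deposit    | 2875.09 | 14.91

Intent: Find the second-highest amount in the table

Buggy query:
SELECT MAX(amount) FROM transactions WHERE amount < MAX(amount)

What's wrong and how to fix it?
Bug: MAX(amount) on the right of the comparison is an aggregate-in-WHERE error

Fix: Put the inner MAX in a scalar subquery

Corrected query:
SELECT MAX(amount) FROM transactions WHERE amount < (SELECT MAX(amount) FROM transactions)

Result:
MAX(amount)
-----------
4071.09    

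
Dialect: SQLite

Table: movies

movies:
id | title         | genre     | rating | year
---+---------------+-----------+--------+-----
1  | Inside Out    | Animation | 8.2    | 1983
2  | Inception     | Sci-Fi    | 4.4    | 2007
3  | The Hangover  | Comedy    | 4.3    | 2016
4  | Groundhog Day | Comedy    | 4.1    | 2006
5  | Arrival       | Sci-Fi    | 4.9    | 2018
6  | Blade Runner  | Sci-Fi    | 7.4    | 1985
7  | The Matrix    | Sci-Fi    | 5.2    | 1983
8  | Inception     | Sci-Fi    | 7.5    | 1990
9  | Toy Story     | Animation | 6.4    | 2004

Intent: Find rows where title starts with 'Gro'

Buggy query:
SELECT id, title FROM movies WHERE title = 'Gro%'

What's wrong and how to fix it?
Bug: '=' compares the literal string including the % character; pattern matching needs LIKE

Fix: Use LIKE for wildcard pattern matching

Corrected query:
SELECT id, title FROM movies WHERE title LIKE 'Gro%'

Result:
id | title        
---+--------------
4  | Groundhog Day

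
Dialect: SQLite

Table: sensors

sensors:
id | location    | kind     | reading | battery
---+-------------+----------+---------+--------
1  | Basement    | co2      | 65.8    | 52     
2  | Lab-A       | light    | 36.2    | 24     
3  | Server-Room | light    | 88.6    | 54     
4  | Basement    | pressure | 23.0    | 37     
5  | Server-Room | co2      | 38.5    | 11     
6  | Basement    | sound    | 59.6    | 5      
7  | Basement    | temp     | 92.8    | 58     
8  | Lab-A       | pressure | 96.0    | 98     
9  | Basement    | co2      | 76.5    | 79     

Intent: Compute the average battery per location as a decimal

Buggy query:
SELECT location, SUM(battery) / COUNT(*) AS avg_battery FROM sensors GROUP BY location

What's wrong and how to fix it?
Bug: SUM(battery) and COUNT(*) are both integers; the division truncates the fractional part

Fix: Multiply by 1.0 (or CAST to REAL) to force floating-point division

Corrected query:
SELECT location, SUM(battery) * 1.0 / COUNT(*) AS avg_battery FROM sensors GROUP BY location

Result:
location    | avg_battery
------------+------------
Basement    | 46.2       
Lab-A       | 61         
Server-Room | 32.5       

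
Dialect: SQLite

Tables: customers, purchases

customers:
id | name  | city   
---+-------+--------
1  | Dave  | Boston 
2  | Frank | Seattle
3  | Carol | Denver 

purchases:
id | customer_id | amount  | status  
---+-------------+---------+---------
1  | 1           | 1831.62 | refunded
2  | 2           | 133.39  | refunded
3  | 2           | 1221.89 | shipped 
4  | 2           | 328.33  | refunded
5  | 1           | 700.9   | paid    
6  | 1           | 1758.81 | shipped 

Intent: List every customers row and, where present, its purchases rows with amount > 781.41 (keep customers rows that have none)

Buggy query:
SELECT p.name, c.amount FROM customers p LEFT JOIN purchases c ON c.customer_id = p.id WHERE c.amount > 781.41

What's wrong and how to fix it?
Bug: A WHERE condition on the right-hand table after LEFT JOIN drops unmatched parents

Fix: Move the right-table condition into the ON clause so unmatched parents are kept

Corrected query:
SELECT p.name, c.amount FROM customers p LEFT JOIN purchases c ON c.customer_id = p.id AND c.amount > 781.41

Result:
name  | amount 
------+--------
Dave  | 1758.81
Dave  | 1831.62
Frank | 1221.89
Carol | NULL   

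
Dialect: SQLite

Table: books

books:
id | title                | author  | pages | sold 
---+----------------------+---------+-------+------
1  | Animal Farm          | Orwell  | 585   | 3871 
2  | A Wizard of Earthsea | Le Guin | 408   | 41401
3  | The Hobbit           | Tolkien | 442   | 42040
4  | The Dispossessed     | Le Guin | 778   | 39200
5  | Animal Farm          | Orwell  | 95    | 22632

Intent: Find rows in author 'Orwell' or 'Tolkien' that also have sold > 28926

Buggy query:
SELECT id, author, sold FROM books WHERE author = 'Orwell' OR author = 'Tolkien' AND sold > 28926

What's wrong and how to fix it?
Bug: AND binds tighter than OR, so this parses as author = 'Orwell' OR (author = 'Tolkien' AND sold > 28926)

Fix: Group the OR with parentheses (or use IN), then AND the threshold

Corrected query:
SELECT id, author, sold FROM books WHERE (author = 'Orwell' OR author = 'Tolkien') AND sold > 28926

Result:
id | author  | sold 
---+---------+------
3  | Tolkien | 42040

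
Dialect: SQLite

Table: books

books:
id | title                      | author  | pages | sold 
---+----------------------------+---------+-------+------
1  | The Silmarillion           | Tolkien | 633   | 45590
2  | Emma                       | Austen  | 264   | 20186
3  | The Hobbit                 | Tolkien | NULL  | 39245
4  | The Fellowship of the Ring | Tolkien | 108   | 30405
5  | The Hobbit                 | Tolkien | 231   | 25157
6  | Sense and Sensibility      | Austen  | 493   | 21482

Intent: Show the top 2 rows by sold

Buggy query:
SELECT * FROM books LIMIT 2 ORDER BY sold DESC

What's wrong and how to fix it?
Bug: LIMIT must come after ORDER BY

Fix: Sort with ORDER BY, then apply LIMIT

Corrected query:
SELECT * FROM books ORDER BY sold DESC LIMIT 2

Result:
id | title            | author  | pages | sold 
---+------------------+---------+-------+------
1  | The Silmarillion | Tolkien | 633   | 45590
3  | The Hobbit       | Tolkien | NULL  | 39245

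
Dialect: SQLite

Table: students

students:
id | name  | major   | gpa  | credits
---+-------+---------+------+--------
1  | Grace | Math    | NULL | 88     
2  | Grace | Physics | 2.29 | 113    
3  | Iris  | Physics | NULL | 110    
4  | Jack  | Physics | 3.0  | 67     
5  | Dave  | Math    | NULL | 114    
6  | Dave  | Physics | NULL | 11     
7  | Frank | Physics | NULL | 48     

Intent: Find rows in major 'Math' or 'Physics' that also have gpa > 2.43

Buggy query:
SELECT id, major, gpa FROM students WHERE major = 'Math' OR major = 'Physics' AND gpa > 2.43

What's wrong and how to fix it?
Bug: AND binds tighter than OR, so this parses as major = 'Math' OR (major = 'Physics' AND gpa > 2.43)

Fix: Add parentheses around the OR so the AND applies to both alternatives

Corrected query:
SELECT id, major, gpa FROM students WHERE (major = 'Math' OR major = 'Physics') AND gpa > 2.43

Result:
id | major   | gpa
---+---------+----
4  | Physics | 3  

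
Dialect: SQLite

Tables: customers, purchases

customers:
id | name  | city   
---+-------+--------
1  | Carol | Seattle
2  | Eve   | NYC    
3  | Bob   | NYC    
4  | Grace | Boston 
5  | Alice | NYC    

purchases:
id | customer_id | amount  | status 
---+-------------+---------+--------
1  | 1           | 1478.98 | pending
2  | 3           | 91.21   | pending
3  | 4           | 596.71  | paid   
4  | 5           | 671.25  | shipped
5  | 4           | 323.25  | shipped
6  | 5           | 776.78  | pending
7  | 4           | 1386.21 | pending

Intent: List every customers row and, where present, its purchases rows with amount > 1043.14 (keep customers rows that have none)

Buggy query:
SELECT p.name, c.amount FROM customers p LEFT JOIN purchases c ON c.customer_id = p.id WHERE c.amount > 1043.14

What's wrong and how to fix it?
Bug: Filtering c.amount in WHERE discards the NULL rows produced by LEFT JOIN, turning it into an inner join

Fix: Move the right-table condition into the ON clause so unmatched parents are kept

Corrected query:
SELECT p.name, c.amount FROM customers p LEFT JOIN purchases c ON c.customer_id = p.id AND c.amount > 1043.14

Result:
name  | amount 
------+--------
Carol | 1478.98
Eve   | NULL   
Bob   | NULL   
Grace | 1386.21
Alice | NULL   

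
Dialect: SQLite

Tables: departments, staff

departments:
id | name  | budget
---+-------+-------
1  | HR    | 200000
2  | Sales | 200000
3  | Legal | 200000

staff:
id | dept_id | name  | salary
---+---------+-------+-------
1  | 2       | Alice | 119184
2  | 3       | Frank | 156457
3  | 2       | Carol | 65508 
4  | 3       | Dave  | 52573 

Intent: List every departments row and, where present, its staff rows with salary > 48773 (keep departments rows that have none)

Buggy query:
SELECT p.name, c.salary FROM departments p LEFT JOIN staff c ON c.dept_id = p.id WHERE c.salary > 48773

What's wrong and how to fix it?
Bug: Filtering c.salary in WHERE discards the NULL rows produced by LEFT JOIN, turning it into an inner join

Fix: Put 'c.salary > 48773' in the JOIN's ON clause instead of WHERE

Corrected query:
SELECT p.name, c.salary FROM departments p LEFT JOIN staff c ON c.dept_id = p.id AND c.salary > 48773

Result:
name  | salary
------+-------
HR    | NULL  
Sales | 65508 
Sales | 119184
Legal | 52573 
Legal | 156457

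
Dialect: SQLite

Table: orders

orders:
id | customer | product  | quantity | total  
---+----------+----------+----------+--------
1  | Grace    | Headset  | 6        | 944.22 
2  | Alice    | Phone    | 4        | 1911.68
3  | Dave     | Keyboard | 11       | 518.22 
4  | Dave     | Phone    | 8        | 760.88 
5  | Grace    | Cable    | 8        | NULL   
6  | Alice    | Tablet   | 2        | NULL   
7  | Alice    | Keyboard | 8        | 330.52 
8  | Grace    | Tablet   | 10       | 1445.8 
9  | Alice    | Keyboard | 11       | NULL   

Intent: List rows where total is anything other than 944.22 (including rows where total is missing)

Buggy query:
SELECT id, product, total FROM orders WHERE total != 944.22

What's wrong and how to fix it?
Bug: 'total != 944.22' is unknown when total is NULL, so NULL rows are silently excluded

Fix: Add an explicit OR total IS NULL to include the missing-value rows

Corrected query:
SELECT id, product, total FROM orders WHERE total != 944.22 OR total IS NULL

Result:
id | product  | total  
---+----------+--------
2  | Phone    | 1911.68
3  | Keyboard | 518.22 
4  | Phone    | 760.88 
5  | Cable    | NULL   
6  | Tablet   | NULL   
7  | Keyboard | 330.52 
8  | Tablet   | 1445.8 
9  | Keyboard | NULL   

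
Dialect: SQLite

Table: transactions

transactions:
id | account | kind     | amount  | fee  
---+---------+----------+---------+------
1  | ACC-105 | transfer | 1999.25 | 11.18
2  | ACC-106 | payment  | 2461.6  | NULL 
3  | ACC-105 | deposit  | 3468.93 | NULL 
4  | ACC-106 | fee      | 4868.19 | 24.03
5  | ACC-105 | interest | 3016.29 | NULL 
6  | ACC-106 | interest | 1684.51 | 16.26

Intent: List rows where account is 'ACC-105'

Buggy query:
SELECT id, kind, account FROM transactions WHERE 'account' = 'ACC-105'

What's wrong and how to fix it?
Bug: 'account' in single quotes is a string literal, not the column; the comparison is literal-vs-literal and never true

Fix: Remove the quotes around the column name (or use double quotes for an identifier)

Corrected query:
SELECT id, kind, account FROM transactions WHERE account = 'ACC-105'

Result:
id | kind     | account
---+----------+--------
1  | transfer | ACC-105
3  | deposit  | ACC-105
5  | interest | ACC-105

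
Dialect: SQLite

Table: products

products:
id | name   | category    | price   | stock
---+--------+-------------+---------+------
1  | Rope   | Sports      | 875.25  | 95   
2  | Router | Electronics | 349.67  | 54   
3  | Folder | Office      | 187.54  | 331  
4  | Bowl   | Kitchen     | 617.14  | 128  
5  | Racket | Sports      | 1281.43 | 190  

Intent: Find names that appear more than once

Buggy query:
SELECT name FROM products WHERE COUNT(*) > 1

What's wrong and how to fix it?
Bug: WHERE can't reference COUNT(*); aggregates are computed after WHERE

Fix: Group first, then use HAVING for the count condition

Corrected query:
SELECT name FROM products GROUP BY name HAVING COUNT(*) > 1

Result:
(no rows)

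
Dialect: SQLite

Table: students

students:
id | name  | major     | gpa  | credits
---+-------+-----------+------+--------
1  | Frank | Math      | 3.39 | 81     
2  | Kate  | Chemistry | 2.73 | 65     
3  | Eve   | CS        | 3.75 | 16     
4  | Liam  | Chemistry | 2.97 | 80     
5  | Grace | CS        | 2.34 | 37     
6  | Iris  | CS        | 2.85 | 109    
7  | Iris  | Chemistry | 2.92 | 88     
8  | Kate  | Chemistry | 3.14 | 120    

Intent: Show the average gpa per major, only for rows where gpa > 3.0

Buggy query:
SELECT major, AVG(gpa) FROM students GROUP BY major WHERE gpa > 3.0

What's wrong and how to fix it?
Bug: Row-level WHERE must come before GROUP BY in the clause order

Fix: Move the WHERE clause before GROUP BY

Corrected query:
SELECT major, AVG(gpa) FROM students WHERE gpa > 3.0 GROUP BY major

Result:
major     | AVG(gpa)
----------+---------
CS        | 3.75    
Chemistry | 3.14    
Math      | 3.39    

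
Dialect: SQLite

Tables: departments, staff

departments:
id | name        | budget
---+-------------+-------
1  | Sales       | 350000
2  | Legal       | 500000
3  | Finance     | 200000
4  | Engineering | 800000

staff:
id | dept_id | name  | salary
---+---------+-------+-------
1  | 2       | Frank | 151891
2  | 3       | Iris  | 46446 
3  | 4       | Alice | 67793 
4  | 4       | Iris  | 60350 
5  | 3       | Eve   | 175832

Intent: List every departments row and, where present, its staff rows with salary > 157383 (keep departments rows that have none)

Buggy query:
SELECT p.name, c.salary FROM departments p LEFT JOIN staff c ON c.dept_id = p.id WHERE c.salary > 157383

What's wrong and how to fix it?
Bug: A WHERE condition on the right-hand table after LEFT JOIN drops unmatched parents

Fix: Move the right-table condition into the ON clause so unmatched parents are kept

Corrected query:
SELECT p.name, c.salary FROM departments p LEFT JOIN staff c ON c.dept_id = p.id AND c.salary > 157383

Result:
name        | salary
------------+-------
Sales       | NULL  
Legal       | NULL  
Finance     | 175832
Engineering | NULL  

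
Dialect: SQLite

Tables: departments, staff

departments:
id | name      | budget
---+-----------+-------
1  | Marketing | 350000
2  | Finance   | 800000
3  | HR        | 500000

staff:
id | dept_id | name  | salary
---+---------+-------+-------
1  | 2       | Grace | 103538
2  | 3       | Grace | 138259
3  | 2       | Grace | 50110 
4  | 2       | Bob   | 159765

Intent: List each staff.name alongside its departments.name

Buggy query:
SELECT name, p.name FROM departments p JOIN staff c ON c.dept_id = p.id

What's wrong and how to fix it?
Bug: 'name' exists in both joined tables, so the database can't tell which one is meant

Fix: Prefix ambiguous columns with the table alias

Corrected query:
SELECT c.name, p.name FROM departments p JOIN staff c ON c.dept_id = p.id

Result:
name  | name   
------+--------
Grace | Finance
Grace | HR     
Grace | Finance
Bob   | Finance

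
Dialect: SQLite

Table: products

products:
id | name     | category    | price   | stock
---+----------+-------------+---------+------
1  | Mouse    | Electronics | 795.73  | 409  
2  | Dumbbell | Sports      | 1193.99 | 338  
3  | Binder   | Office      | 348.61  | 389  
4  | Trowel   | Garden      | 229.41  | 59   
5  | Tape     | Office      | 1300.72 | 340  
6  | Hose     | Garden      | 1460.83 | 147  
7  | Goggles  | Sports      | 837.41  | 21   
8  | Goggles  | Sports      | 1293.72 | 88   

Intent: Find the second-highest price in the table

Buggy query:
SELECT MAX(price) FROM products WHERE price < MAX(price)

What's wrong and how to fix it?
Bug: MAX(price) on the right of the comparison is an aggregate-in-WHERE error

Fix: Put the inner MAX in a scalar subquery

Corrected query:
SELECT MAX(price) FROM products WHERE price < (SELECT MAX(price) FROM products)

Result:
MAX(price)
----------
1300.72   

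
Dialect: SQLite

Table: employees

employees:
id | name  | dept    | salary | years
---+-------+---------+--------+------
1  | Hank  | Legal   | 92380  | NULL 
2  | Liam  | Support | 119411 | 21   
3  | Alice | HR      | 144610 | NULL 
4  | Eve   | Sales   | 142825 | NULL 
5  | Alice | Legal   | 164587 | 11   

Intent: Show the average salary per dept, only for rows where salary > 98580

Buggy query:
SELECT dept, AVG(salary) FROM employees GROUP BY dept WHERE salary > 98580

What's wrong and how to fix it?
Bug: Row-level WHERE must come before GROUP BY in the clause order

Fix: Place WHERE between FROM and GROUP BY

Corrected query:
SELECT dept, AVG(salary) FROM employees WHERE salary > 98580 GROUP BY dept

Result:
dept    | AVG(salary)
--------+------------
HR      | 144610     
Legal   | 164587     
Sales   | 142825     
Support | 119411     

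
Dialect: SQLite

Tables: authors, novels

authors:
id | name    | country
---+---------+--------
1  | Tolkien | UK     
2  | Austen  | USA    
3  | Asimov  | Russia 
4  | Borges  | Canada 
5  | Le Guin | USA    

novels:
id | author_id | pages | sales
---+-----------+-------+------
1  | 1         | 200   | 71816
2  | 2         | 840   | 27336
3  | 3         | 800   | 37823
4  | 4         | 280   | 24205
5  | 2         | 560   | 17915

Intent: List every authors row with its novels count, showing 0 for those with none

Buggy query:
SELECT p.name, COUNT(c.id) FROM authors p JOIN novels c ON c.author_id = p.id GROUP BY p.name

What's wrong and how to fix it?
Bug: INNER JOIN drops authors rows that have no matching novels rows

Fix: Switch to LEFT JOIN to retain unmatched parent rows

Corrected query:
SELECT p.name, COUNT(c.id) FROM authors p LEFT JOIN novels c ON c.author_id = p.id GROUP BY p.name

Result:
name    | COUNT(c.id)
--------+------------
Asimov  | 1          
Austen  | 2          
Borges  | 1          
Le Guin | 0          
Tolkien | 1          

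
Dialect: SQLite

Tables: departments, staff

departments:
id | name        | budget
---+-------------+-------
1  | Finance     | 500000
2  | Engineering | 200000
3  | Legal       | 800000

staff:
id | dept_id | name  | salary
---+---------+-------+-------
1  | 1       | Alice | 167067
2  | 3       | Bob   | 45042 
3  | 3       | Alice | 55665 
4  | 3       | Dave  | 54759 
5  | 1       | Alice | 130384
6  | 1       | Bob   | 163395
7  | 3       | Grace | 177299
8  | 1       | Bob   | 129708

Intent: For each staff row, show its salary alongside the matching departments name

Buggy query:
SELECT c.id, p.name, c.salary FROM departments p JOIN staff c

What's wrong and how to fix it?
Bug: Missing join condition: each staff row is matched to all departments rows instead of just its own

Fix: Add ON c.dept_id = p.id to the JOIN

Corrected query:
SELECT c.id, p.name, c.salary FROM departments p JOIN staff c ON c.dept_id = p.id

Result:
id | name    | salary
---+---------+-------
1  | Finance | 167067
2  | Legal   | 45042 
3  | Legal   | 55665 
4  | Legal   | 54759 
5  | Finance | 130384
6  | Finance | 163395
7  | Legal   | 177299
8  | Finance | 129708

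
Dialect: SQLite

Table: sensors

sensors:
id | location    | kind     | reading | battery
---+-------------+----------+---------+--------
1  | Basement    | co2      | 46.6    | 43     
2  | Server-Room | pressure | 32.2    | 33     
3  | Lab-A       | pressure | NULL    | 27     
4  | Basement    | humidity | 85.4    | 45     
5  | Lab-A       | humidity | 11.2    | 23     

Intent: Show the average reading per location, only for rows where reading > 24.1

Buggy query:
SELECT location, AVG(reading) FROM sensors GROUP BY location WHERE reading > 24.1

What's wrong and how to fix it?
Bug: WHERE cannot follow GROUP BY

Fix: Move the WHERE clause before GROUP BY

Corrected query:
SELECT location, AVG(reading) FROM sensors WHERE reading > 24.1 GROUP BY location

Result:
location    | AVG(reading)
------------+-------------
Basement    | 66          
Server-Room | 32.2        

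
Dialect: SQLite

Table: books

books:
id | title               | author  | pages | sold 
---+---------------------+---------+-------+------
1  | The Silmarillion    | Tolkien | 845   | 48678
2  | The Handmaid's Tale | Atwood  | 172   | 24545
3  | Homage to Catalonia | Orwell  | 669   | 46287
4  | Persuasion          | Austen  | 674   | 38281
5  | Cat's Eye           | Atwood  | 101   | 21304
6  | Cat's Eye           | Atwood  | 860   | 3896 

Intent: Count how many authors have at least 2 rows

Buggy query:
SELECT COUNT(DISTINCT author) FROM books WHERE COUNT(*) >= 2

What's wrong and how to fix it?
Bug: WHERE filters individual rows, not groups, so a group-level COUNT is invalid there

Fix: Use a subquery that GROUPs and filters with HAVING, then count its rows

Corrected query:
SELECT COUNT(*) FROM (SELECT author FROM books GROUP BY author HAVING COUNT(*) >= 2)

Result:
COUNT(*)
--------
1       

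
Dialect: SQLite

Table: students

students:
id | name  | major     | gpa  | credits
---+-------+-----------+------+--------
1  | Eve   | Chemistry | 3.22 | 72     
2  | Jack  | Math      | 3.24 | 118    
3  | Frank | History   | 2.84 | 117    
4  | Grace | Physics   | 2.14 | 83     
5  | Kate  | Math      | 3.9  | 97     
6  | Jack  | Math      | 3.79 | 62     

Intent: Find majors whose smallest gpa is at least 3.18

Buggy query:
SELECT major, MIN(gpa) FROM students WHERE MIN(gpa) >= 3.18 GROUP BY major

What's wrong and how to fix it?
Bug: MIN() in WHERE is a misuse of aggregate

Fix: Replace WHERE with HAVING after the GROUP BY

Corrected query:
SELECT major, MIN(gpa) FROM students GROUP BY major HAVING MIN(gpa) >= 3.18

Result:
major     | MIN(gpa)
----------+---------
Chemistry | 3.22    
Math      | 3.24    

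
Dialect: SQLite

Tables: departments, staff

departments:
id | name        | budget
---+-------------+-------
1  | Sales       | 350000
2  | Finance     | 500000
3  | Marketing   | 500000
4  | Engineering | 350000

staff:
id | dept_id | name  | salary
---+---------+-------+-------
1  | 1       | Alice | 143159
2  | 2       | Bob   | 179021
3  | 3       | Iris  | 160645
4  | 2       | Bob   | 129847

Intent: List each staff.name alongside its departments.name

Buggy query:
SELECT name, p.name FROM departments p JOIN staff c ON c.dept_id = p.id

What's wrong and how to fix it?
Bug: Both tables have a 'name' column; the unqualified reference is ambiguous

Fix: Prefix ambiguous columns with the table alias

Corrected query:
SELECT c.name, p.name FROM departments p JOIN staff c ON c.dept_id = p.id

Result:
name  | name     
------+----------
Alice | Sales    
Bob   | Finance  
Iris  | Marketing
Bob   | Finance  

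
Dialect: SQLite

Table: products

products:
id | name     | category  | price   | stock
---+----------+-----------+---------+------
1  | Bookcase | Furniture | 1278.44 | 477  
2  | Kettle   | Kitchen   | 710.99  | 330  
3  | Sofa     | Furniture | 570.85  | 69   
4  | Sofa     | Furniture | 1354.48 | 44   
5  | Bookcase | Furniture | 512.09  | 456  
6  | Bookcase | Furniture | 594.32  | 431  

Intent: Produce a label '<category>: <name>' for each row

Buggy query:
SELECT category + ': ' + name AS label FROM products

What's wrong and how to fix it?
Bug: '+' is numeric addition; on text columns SQLite converts them to 0 instead of concatenating

Fix: Replace + with || to concatenate text

Corrected query:
SELECT category || ': ' || name AS label FROM products

Result:
label              
-------------------
Furniture: Bookcase
Kitchen: Kettle    
Furniture: Sofa    
Furniture: Sofa    
Furniture: Bookcase
Furniture: Bookcase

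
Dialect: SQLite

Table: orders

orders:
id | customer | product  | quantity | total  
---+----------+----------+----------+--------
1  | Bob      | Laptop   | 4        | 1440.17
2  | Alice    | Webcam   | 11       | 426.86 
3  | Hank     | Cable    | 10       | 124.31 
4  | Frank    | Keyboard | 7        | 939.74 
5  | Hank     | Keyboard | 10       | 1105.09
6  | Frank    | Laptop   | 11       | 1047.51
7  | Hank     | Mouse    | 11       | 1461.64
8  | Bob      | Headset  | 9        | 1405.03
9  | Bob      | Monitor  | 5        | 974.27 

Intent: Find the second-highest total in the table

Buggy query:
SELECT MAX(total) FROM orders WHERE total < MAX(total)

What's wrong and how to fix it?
Bug: The inner MAX is an aggregate inside WHERE, which is not allowed

Fix: Compute the overall MAX in a subquery, then take MAX of rows below it

Corrected query:
SELECT MAX(total) FROM orders WHERE total < (SELECT MAX(total) FROM orders)

Result:
MAX(total)
----------
1440.17   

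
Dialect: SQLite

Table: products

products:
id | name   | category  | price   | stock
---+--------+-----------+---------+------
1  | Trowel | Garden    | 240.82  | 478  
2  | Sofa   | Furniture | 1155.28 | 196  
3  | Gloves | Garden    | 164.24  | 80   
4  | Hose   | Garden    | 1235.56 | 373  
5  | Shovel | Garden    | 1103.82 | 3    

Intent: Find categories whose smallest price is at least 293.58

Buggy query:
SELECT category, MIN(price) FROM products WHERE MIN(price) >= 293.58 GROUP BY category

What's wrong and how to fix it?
Bug: Aggregates like MIN are computed per group after WHERE runs

Fix: Replace WHERE with HAVING after the GROUP BY

Corrected query:
SELECT category, MIN(price) FROM products GROUP BY category HAVING MIN(price) >= 293.58

Result:
category  | MIN(price)
----------+-----------
Furniture | 1155.28   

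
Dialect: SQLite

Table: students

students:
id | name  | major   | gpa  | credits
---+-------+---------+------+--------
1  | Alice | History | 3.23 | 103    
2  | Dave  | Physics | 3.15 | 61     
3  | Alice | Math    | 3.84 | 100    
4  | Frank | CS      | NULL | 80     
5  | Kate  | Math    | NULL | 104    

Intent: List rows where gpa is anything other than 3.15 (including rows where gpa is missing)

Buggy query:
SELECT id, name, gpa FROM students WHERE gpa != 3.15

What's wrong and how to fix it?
Bug: 'gpa != 3.15' is unknown when gpa is NULL, so NULL rows are silently excluded

Fix: Handle NULL separately with IS NULL alongside the inequality

Corrected query:
SELECT id, name, gpa FROM students WHERE gpa != 3.15 OR gpa IS NULL

Result:
id | name  | gpa 
---+-------+-----
1  | Alice | 3.23
3  | Alice | 3.84
4  | Frank | NULL
5  | Kate  | NULL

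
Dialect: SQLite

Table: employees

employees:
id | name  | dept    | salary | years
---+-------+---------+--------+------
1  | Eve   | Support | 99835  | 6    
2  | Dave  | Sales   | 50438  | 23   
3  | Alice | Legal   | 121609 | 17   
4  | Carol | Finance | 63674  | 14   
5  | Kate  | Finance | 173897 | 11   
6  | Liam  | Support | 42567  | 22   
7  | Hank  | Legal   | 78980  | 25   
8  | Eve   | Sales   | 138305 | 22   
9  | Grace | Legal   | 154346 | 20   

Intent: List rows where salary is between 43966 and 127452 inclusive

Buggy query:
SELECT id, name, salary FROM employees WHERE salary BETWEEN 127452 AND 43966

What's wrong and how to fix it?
Bug: The bounds are reversed; BETWEEN a AND b requires a <= b to match anything

Fix: Write BETWEEN 43966 AND 127452

Corrected query:
SELECT id, name, salary FROM employees WHERE salary BETWEEN 43966 AND 127452

Result:
id | name  | salary
---+-------+-------
1  | Eve   | 99835 
2  | Dave  | 50438 
3  | Alice | 121609
4  | Carol | 63674 
7  | Hank  | 78980 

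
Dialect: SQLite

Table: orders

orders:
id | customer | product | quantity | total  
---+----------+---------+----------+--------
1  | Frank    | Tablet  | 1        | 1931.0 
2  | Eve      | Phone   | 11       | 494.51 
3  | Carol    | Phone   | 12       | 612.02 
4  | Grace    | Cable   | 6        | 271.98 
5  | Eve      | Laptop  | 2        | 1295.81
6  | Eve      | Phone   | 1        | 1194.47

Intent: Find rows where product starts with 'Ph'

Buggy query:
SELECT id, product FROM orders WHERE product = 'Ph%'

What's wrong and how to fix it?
Bug: '=' compares the literal string including the % character; pattern matching needs LIKE

Fix: Replace '=' with LIKE so 'Ph%' is treated as a pattern

Corrected query:
SELECT id, product FROM orders WHERE product LIKE 'Ph%'

Result:
id | product
---+--------
2  | Phone  
3  | Phone  
6  | Phone  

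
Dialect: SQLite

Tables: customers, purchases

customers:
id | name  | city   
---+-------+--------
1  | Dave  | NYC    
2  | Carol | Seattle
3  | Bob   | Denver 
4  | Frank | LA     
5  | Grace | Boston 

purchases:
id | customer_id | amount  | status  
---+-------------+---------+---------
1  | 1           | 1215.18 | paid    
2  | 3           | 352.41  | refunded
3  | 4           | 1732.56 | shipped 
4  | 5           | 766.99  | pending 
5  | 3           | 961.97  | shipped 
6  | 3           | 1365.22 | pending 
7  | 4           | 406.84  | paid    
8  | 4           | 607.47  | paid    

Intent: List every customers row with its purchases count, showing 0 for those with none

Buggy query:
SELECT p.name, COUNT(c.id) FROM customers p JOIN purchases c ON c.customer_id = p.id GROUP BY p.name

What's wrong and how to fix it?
Bug: An inner join excludes parents with zero children

Fix: Use LEFT JOIN so parents without children still appear (COUNT(c.id) gives 0)

Corrected query:
SELECT p.name, COUNT(c.id) FROM customers p LEFT JOIN purchases c ON c.customer_id = p.id GROUP BY p.name

Result:
name  | COUNT(c.id)
------+------------
Bob   | 3          
Carol | 0          
Dave  | 1          
Frank | 3          
Grace | 1          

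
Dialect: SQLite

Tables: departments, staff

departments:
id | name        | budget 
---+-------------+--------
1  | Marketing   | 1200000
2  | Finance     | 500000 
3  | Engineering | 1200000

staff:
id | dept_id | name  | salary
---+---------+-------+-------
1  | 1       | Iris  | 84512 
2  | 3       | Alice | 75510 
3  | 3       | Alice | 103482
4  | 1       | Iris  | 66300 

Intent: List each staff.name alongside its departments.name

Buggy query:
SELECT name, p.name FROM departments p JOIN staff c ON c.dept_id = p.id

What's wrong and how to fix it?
Bug: 'name' exists in both joined tables, so the database can't tell which one is meant

Fix: Prefix ambiguous columns with the table alias

Corrected query:
SELECT c.name, p.name FROM departments p JOIN staff c ON c.dept_id = p.id

Result:
name  | name       
------+------------
Iris  | Marketing  
Alice | Engineering
Alice | Engineering
Iris  | Marketing  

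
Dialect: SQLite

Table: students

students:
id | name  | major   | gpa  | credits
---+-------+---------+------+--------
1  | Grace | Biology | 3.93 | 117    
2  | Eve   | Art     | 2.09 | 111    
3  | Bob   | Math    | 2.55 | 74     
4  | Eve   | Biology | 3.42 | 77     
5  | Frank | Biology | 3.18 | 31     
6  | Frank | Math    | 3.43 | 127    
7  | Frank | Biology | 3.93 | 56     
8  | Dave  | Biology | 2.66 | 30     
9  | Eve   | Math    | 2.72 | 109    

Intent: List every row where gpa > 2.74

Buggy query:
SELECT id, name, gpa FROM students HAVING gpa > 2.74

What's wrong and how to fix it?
Bug: This is a non-aggregate query (no GROUP BY, no aggregates), so in SQLite the HAVING clause is invalid here; a row-level condition belongs in WHERE

Fix: Replace HAVING with WHERE since the condition applies to individual rows

Corrected query:
SELECT id, name, gpa FROM students WHERE gpa > 2.74

Result:
id | name  | gpa 
---+-------+-----
1  | Grace | 3.93
4  | Eve   | 3.42
5  | Frank | 3.18
6  | Frank | 3.43
7  | Frank | 3.93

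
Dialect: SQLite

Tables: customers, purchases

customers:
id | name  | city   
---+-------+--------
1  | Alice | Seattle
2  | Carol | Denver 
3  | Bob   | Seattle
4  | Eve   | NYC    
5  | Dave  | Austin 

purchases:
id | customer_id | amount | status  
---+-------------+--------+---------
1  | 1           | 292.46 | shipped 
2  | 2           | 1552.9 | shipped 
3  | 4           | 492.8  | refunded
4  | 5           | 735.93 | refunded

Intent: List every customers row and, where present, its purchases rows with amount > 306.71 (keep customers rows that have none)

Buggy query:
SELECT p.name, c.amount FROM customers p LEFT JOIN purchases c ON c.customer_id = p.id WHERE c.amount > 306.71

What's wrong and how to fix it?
Bug: Filtering c.amount in WHERE discards the NULL rows produced by LEFT JOIN, turning it into an inner join

Fix: Move the right-table condition into the ON clause so unmatched parents are kept

Corrected query:
SELECT p.name, c.amount FROM customers p LEFT JOIN purchases c ON c.customer_id = p.id AND c.amount > 306.71

Result:
name  | amount
------+-------
Alice | NULL  
Carol | 1552.9
Bob   | NULL  
Eve   | 492.8 
Dave  | 735.93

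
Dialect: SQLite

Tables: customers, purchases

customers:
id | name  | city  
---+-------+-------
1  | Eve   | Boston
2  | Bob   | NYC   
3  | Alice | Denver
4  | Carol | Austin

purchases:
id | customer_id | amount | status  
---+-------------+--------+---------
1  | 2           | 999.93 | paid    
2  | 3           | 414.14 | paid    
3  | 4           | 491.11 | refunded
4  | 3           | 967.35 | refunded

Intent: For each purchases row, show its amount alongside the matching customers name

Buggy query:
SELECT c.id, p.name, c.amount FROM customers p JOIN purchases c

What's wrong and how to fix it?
Bug: Missing join condition: each purchases row is matched to all customers rows instead of just its own

Fix: Specify the join condition linking the foreign key to the parent id

Corrected query:
SELECT c.id, p.name, c.amount FROM customers p JOIN purchases c ON c.customer_id = p.id

Result:
id | name  | amount
---+-------+-------
1  | Bob   | 999.93
2  | Alice | 414.14
3  | Carol | 491.11
4  | Alice | 967.35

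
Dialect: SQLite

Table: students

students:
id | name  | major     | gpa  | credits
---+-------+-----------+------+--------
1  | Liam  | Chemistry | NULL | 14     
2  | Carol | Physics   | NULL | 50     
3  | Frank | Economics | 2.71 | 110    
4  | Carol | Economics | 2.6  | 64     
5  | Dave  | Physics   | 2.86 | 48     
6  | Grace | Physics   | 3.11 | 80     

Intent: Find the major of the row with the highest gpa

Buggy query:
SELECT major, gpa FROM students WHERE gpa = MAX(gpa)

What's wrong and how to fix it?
Bug: WHERE is evaluated per row; an aggregate over the whole table isn't defined there

Fix: Use a subquery: WHERE gpa = (SELECT MAX(gpa) FROM students)

Corrected query:
SELECT major, gpa FROM students WHERE gpa = (SELECT MAX(gpa) FROM students)

Result:
major   | gpa 
--------+-----
Physics | 3.11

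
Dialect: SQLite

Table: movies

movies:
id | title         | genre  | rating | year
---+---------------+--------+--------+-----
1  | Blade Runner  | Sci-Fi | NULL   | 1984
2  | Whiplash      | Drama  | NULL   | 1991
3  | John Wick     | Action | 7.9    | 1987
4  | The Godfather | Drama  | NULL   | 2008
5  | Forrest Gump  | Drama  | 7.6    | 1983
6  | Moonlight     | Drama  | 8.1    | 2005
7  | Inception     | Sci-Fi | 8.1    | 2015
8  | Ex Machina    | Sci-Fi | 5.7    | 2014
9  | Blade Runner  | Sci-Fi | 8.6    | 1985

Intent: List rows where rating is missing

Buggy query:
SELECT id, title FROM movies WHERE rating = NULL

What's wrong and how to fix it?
Bug: Comparing to NULL with '=' never matches; NULL = NULL is unknown, not true

Fix: Use IS NULL to test for NULL

Corrected query:
SELECT id, title FROM movies WHERE rating IS NULL

Result:
id | title        
---+--------------
1  | Blade Runner 
2  | Whiplash     
4  | The Godfather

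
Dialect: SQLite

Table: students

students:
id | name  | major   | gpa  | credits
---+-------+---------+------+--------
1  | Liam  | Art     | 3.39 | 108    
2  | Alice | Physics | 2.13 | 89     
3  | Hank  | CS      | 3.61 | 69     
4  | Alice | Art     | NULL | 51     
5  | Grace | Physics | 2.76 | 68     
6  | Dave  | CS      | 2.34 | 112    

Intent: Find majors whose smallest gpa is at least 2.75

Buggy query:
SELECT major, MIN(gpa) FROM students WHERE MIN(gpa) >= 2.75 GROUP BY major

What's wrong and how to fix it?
Bug: Aggregates like MIN are computed per group after WHERE runs

Fix: Use HAVING for the per-group MIN condition

Corrected query:
SELECT major, MIN(gpa) FROM students GROUP BY major HAVING MIN(gpa) >= 2.75

Result:
major | MIN(gpa)
------+---------
Art   | 3.39    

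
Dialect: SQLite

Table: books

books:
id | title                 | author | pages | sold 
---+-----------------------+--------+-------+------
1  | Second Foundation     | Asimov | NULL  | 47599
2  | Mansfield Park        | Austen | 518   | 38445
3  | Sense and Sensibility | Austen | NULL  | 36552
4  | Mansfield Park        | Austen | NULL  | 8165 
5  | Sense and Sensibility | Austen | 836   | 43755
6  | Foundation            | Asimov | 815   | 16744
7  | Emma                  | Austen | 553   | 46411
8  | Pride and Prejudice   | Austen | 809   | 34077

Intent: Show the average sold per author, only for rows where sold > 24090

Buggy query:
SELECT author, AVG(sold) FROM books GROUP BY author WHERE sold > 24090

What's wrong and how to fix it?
Bug: Row-level WHERE must come before GROUP BY in the clause order

Fix: Move the WHERE clause before GROUP BY

Corrected query:
SELECT author, AVG(sold) FROM books WHERE sold > 24090 GROUP BY author

Result:
author | AVG(sold)
-------+----------
Asimov | 47599    
Austen | 39848    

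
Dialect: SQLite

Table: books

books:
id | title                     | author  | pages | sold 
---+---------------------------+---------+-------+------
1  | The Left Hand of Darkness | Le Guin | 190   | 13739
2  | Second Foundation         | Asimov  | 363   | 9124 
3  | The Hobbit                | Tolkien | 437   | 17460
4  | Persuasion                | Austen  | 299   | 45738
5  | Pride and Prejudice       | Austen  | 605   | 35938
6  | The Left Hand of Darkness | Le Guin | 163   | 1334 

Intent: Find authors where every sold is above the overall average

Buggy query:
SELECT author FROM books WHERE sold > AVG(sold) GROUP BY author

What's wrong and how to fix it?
Bug: AVG() is an aggregate; it can't sit directly in WHERE

Fix: Compute the overall average in a scalar subquery and compare each group's MIN against it in HAVING

Corrected query:
SELECT author FROM books GROUP BY author HAVING MIN(sold) > (SELECT AVG(sold) FROM books)

Result:
author
------
Austen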